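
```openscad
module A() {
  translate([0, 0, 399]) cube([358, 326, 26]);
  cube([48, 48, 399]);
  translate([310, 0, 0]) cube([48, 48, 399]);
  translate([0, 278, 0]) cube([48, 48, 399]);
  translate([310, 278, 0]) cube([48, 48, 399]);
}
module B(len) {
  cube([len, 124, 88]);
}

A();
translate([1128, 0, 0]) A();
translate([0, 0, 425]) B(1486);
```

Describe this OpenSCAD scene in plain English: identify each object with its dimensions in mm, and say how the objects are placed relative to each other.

A is a four-legged stool. The seat is 358×326 mm, 26 mm thick, top at z = 425 mm. It stands on four square legs, each 48×48 mm in cross-section, from z = 0 to the seat underside, each flush with a corner of the seat.

B is a rectangular beam 1486 mm long (x), 124 mm deep (y), 88 mm thick (z).

The beam spans the tops of two stools placed 770 mm apart, resting at z = 425 mm.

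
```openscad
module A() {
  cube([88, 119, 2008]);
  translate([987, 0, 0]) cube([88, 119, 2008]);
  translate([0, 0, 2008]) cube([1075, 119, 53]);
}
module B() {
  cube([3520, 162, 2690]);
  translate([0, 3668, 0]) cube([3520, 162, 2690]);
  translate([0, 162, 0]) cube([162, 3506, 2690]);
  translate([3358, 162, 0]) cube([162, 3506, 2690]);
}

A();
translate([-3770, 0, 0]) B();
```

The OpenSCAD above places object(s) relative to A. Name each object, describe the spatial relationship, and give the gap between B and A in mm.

A is a door frame. B is a house frame. The house frame is on the floor beside the door frame on its −x side. The gap between the house frame and the door frame is 250 mm.

The house frame's nearest face is 250 mm from the door frame's −x face.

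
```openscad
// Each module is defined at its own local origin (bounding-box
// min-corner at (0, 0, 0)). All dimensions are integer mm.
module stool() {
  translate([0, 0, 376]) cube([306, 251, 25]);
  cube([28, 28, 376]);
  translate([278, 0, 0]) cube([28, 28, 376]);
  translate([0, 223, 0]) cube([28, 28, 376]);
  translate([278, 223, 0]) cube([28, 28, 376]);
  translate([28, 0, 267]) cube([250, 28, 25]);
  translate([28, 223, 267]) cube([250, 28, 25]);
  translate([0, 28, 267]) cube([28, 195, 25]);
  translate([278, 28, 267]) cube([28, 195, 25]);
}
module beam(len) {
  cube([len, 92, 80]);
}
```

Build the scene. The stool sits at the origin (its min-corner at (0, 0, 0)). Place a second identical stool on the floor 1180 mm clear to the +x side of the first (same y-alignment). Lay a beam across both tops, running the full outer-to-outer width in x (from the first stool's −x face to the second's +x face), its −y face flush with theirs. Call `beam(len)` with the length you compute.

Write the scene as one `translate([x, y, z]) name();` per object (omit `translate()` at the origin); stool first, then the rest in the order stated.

stool();
translate([1486, 0, 0]) stool();
translate([0, 0, 401]) beam(1792);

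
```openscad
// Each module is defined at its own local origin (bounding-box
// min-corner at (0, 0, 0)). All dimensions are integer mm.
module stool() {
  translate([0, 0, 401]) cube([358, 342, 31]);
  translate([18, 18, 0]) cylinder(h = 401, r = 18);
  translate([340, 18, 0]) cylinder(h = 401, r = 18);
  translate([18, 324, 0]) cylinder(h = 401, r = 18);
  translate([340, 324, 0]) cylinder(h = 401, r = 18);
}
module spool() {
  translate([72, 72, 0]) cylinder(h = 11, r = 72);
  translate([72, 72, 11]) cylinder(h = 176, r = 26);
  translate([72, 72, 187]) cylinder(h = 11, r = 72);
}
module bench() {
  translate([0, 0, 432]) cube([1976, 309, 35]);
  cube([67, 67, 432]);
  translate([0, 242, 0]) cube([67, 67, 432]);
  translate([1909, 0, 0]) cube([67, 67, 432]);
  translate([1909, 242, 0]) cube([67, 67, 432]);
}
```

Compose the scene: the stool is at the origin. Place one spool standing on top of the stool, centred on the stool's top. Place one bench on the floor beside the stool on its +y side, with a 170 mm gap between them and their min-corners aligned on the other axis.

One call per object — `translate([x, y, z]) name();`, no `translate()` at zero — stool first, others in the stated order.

stool();
translate([107, 99, 432]) spool();
translate([0, 512, 0]) bench();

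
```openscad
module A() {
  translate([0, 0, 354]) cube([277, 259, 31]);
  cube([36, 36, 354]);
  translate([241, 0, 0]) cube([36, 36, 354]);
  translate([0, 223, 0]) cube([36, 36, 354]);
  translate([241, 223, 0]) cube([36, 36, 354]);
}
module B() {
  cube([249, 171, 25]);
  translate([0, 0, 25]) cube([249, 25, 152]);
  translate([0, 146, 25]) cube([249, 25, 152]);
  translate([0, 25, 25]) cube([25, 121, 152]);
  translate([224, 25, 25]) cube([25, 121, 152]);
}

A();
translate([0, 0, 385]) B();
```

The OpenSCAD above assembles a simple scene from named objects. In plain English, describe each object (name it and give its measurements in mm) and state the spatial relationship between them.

A is a four-legged stool. The seat is a 277×259×31 mm slab whose top surface is at z = 385 mm; four square legs, each 36×36 mm in cross-section, run from the floor (z = 0) to the underside of the seat, each flush with a corner of the seat.

B is an open storage box with external size 249×171×177 mm and wall thickness 25 mm (the base is also 25 mm thick). The base covers the whole footprint; the four walls stand on the base, with the y-facing walls full-width and the x-facing walls fitting between their inner faces.

The open box is on top of the stool.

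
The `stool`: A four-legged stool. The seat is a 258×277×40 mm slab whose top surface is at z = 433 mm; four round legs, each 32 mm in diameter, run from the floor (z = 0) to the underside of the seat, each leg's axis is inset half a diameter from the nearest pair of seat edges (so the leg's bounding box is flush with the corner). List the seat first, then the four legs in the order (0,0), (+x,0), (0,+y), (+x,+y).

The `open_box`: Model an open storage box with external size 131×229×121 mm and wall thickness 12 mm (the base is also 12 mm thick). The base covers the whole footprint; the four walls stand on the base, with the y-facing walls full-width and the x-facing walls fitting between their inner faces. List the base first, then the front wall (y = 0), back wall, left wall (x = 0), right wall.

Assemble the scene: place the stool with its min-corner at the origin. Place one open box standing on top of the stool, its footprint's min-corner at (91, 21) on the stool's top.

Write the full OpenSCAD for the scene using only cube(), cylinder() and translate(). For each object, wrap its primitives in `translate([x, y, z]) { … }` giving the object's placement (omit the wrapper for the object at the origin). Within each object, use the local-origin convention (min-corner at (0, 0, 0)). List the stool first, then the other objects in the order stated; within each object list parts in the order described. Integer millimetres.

translate([0, 0, 393]) cube([258, 277, 40]);
translate([16, 16, 0]) cylinder(h = 393, r = 16);
translate([242, 16, 0]) cylinder(h = 393, r = 16);
translate([16, 261, 0]) cylinder(h = 393, r = 16);
translate([242, 261, 0]) cylinder(h = 393, r = 16);
translate([91, 21, 433]) {
  cube([131, 229, 12]);
  translate([0, 0, 12]) cube([131, 12, 109]);
  translate([0, 217, 12]) cube([131, 12, 109]);
  translate([0, 12, 12]) cube([12, 205, 109]);
  translate([119, 12, 12]) cube([12, 205, 109]);
}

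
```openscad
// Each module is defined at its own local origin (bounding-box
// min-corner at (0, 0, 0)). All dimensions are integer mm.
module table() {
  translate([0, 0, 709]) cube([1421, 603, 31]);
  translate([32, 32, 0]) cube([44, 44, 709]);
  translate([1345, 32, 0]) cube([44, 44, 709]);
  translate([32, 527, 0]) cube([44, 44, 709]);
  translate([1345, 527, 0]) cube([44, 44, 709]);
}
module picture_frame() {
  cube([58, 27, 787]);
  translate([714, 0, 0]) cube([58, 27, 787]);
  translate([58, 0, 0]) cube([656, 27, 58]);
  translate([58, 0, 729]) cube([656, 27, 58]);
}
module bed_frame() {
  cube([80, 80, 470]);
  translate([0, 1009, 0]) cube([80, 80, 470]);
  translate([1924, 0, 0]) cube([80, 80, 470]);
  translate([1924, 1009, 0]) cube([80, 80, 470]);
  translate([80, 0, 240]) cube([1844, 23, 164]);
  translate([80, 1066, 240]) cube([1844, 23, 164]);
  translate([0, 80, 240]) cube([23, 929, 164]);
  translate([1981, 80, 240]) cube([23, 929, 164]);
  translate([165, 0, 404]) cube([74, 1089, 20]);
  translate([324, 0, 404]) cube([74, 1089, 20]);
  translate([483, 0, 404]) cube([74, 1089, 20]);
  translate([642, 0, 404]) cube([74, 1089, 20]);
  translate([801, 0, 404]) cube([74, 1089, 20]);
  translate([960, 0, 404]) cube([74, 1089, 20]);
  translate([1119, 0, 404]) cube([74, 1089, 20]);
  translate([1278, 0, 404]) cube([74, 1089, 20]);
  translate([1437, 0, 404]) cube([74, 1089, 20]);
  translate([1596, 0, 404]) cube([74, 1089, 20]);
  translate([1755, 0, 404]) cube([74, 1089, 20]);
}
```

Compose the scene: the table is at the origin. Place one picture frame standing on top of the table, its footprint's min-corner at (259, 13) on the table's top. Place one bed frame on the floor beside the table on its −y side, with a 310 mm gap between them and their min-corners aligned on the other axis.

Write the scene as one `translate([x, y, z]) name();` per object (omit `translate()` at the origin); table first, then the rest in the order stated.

table();
translate([259, 13, 740]) picture_frame();
translate([0, -1399, 0]) bed_frame();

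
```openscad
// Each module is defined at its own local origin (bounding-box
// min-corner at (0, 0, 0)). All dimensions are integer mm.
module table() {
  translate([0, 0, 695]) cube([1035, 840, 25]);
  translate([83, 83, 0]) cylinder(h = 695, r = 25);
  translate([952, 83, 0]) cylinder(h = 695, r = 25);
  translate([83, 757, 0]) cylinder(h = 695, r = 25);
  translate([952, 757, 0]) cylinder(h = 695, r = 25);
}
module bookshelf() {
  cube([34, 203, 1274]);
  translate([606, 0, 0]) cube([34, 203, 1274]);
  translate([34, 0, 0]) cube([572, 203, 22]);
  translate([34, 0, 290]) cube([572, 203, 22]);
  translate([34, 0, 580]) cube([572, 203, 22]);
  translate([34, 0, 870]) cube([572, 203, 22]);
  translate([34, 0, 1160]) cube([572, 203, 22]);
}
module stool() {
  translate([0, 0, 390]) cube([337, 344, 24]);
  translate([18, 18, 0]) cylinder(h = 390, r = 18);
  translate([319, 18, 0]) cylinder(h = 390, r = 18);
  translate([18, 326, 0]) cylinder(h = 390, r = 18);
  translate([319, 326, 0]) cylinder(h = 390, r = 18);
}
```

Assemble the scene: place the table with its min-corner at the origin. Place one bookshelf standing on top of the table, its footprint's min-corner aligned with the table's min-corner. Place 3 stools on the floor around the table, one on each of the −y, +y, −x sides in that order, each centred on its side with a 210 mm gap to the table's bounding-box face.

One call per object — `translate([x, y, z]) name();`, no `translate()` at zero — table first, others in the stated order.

table();
translate([0, 0, 720]) bookshelf();
translate([349, -554, 0]) stool();
translate([349, 1050, 0]) stool();
translate([-547, 248, 0]) stool();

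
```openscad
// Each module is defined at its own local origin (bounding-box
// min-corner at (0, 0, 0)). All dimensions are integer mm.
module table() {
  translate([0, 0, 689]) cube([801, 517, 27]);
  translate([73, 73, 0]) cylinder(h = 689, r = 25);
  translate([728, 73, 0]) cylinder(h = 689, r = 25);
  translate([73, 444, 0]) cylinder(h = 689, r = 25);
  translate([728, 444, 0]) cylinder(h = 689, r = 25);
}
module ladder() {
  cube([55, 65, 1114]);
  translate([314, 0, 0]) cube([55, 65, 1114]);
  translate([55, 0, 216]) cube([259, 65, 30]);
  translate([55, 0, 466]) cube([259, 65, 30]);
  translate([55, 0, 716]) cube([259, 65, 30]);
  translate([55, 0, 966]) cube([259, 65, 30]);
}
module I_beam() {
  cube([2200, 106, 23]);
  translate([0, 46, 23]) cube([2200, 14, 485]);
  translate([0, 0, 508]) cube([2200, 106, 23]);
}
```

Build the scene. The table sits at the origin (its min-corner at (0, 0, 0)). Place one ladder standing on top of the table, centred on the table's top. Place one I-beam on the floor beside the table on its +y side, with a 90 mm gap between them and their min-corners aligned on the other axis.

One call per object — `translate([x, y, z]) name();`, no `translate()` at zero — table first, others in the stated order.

table();
translate([216, 226, 716]) ladder();
translate([0, 607, 0]) I_beam();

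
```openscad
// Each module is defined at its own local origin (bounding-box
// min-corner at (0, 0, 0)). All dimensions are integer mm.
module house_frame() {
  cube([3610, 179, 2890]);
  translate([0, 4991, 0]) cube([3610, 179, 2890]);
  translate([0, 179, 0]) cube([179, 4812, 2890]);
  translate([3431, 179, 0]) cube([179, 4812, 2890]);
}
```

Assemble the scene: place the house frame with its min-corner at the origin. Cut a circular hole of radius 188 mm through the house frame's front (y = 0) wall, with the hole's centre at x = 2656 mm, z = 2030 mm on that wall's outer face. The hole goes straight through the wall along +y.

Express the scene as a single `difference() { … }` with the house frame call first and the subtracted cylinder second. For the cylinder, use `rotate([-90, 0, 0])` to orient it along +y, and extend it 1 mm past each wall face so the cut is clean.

difference() {
  house_frame();
  translate([2656, -1, 2030]) rotate([-90, 0, 0]) cylinder(h = 181, r = 188);
}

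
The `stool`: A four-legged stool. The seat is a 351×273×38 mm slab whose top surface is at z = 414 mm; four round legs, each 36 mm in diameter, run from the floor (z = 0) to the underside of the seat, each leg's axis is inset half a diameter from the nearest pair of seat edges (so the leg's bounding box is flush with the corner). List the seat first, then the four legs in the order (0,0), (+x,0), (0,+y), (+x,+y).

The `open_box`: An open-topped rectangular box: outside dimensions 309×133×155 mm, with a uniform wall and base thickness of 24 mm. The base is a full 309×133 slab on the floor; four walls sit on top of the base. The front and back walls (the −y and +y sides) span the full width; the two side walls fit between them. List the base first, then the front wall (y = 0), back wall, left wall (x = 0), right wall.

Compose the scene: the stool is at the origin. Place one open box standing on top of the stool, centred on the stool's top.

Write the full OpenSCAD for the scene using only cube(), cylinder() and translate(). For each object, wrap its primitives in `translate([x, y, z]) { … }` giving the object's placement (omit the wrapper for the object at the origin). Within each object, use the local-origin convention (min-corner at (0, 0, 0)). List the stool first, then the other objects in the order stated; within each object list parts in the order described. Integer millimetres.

translate([0, 0, 376]) cube([351, 273, 38]);
translate([18, 18, 0]) cylinder(h = 376, r = 18);
translate([333, 18, 0]) cylinder(h = 376, r = 18);
translate([18, 255, 0]) cylinder(h = 376, r = 18);
translate([333, 255, 0]) cylinder(h = 376, r = 18);
translate([21, 70, 414]) {
  cube([309, 133, 24]);
  translate([0, 0, 24]) cube([309, 24, 131]);
  translate([0, 109, 24]) cube([309, 24, 131]);
  translate([0, 24, 24]) cube([24, 85, 131]);
  translate([285, 24, 24]) cube([24, 85, 131]);
}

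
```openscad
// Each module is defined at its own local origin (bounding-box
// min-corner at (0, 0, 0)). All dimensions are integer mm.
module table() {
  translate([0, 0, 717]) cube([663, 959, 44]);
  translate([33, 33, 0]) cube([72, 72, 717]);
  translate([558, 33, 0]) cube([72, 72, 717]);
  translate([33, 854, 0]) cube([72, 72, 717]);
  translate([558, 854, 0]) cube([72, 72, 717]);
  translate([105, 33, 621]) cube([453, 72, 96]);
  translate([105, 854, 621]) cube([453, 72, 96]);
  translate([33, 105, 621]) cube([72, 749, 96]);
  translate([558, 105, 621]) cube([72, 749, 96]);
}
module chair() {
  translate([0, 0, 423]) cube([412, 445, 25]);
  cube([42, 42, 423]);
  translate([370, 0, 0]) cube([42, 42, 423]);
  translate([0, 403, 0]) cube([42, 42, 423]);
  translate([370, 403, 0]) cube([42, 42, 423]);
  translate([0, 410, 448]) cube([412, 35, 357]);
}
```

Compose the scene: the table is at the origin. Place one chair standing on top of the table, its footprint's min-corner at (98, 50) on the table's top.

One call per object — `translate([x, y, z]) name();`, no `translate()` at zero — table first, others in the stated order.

table();
translate([98, 50, 761]) chair();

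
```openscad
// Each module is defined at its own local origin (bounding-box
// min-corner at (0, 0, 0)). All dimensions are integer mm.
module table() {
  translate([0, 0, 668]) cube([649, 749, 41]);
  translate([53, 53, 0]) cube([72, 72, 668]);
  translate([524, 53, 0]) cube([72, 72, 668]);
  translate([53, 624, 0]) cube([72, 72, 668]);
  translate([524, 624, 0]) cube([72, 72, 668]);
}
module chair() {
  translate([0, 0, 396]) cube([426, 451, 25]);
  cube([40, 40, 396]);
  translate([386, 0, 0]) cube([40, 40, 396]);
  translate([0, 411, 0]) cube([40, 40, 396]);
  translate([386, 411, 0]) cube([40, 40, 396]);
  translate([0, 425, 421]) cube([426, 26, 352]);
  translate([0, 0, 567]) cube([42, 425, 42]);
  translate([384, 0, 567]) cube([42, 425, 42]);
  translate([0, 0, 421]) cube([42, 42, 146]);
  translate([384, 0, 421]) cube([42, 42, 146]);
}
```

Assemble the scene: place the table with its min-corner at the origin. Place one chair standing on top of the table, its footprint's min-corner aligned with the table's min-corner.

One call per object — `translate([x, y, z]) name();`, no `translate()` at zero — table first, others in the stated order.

table();
translate([0, 0, 709]) chair();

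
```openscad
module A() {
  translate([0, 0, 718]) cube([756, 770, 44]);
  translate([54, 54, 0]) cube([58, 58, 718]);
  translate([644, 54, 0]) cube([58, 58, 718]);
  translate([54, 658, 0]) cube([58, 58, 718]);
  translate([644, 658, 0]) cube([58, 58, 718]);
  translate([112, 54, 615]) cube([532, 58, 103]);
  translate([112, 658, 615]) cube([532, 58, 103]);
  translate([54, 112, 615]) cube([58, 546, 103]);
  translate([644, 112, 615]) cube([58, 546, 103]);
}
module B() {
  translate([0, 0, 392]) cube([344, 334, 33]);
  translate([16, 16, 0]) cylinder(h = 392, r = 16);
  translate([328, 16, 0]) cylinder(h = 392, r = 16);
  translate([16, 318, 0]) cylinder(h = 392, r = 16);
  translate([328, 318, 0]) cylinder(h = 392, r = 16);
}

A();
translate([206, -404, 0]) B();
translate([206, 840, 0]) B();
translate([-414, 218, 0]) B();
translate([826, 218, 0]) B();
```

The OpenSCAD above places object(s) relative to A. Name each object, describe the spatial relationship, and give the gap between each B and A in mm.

Each stool's nearest face is 70 mm from the table's bounding box.

A is a table. B is a stool. Four stools sit around the table at the −y, +y, −x, +x sides. The gap between each stool and the table is 70 mm.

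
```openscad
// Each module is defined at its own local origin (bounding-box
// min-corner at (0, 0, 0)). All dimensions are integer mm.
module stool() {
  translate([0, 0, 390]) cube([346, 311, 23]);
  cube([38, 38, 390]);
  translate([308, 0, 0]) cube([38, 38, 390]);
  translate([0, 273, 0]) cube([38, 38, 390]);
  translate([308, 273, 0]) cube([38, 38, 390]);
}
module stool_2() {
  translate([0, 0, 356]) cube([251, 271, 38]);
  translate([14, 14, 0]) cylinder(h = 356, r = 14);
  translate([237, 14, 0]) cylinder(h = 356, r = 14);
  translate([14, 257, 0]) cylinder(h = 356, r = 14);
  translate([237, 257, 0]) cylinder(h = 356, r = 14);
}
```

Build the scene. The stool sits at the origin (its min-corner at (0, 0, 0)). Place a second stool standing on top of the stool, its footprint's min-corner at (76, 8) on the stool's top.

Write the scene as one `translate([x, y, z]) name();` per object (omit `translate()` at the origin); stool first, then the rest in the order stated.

stool();
translate([76, 8, 413]) stool_2();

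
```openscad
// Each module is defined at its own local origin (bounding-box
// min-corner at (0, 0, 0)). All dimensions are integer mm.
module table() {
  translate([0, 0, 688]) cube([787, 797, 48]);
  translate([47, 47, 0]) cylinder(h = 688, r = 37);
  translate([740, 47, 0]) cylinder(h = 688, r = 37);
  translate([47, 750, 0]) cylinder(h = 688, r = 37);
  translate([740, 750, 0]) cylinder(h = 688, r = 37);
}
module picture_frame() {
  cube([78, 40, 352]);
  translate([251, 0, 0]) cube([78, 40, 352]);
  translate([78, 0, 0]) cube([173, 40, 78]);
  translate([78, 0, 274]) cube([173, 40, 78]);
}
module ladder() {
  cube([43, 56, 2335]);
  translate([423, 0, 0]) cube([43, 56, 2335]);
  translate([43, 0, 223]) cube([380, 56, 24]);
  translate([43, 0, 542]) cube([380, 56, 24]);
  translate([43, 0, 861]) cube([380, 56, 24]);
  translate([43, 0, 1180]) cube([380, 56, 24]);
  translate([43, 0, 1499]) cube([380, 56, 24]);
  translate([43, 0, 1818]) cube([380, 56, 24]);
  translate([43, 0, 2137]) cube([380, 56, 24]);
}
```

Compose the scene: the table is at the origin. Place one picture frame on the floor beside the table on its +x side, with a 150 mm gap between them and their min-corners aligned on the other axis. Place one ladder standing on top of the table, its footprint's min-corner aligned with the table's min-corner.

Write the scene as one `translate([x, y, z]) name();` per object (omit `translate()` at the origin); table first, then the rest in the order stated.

table();
translate([937, 0, 0]) picture_frame();
translate([0, 0, 736]) ladder();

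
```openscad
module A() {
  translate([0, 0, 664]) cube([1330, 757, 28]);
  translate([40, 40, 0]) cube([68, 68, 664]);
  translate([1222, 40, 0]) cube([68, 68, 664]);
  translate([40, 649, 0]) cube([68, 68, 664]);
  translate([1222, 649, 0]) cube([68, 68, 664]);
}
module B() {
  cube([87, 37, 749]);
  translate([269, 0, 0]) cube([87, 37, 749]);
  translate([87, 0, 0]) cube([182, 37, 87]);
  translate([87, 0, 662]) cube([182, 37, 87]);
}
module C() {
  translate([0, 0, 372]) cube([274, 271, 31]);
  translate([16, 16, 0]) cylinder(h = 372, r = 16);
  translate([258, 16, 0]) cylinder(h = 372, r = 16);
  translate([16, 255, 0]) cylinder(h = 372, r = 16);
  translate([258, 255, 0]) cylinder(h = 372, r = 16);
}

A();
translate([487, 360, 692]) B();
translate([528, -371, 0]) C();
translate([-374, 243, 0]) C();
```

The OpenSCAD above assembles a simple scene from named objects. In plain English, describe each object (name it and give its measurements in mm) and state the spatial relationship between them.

A is a table with a 1330×757 mm rectangular top, 28 mm thick, top surface at z = 692 mm, supported by four 68×68 mm square legs, each inset 40 mm from the nearest pair of top edges, running from the floor.

B is a picture frame with a 182×575 mm rectangular opening (x by z) and a uniform 87 mm border on every side. Frame depth is 37 mm along y. It is built from two vertical stiles running the full outside height and two horizontal rails spanning the gap between the stiles.

C is a four-legged stool. The seat is 274×271 mm, 31 mm thick, top at z = 403 mm. It stands on four round legs, each 32 mm in diameter, from z = 0 to the seat underside, each leg's axis is inset half a diameter from the nearest pair of seat edges (so the leg's bounding box is flush with the corner).

The picture frame is on top of the table, centred. Two stools sit around the table at the −y, −x sides.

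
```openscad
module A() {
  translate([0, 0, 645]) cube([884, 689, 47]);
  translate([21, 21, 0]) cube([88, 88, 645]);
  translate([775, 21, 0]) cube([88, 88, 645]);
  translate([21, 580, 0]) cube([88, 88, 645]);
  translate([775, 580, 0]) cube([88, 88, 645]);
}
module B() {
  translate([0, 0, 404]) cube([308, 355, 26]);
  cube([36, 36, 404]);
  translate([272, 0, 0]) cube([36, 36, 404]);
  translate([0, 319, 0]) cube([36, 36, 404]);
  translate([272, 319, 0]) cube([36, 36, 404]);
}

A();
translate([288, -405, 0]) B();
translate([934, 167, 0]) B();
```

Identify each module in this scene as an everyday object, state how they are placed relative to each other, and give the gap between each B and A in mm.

A is a table. B is a stool. Two stools sit around the table at the −y, +x sides. The gap between each stool and the table is 50 mm.

Each stool's nearest face is 50 mm from the table's bounding box.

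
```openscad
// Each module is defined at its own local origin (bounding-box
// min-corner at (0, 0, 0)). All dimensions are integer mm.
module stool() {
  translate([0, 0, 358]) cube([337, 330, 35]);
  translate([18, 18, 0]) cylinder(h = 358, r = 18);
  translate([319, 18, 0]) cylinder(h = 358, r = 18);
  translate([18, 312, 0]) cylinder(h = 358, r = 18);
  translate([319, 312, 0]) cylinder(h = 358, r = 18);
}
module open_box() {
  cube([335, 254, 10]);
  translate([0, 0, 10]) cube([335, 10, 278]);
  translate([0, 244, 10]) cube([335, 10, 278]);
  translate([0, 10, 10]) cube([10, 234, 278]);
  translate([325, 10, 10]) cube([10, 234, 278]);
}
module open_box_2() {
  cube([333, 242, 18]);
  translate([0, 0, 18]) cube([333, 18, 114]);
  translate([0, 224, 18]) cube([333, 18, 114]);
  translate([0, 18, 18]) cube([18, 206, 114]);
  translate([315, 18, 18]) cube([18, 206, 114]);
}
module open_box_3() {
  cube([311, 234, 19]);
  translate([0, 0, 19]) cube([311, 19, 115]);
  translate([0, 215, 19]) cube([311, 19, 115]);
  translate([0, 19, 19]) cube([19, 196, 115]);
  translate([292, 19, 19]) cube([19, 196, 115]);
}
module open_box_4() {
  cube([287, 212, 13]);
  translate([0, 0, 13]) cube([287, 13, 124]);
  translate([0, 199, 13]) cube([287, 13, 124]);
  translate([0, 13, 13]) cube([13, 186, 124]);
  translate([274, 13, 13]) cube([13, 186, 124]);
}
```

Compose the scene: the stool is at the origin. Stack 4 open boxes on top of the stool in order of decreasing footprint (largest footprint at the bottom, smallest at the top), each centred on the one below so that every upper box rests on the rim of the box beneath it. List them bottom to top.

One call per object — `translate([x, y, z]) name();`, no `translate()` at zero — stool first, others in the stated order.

stool();
translate([1, 38, 393]) open_box();
translate([2, 44, 681]) open_box_2();
translate([13, 48, 813]) open_box_3();
translate([25, 59, 947]) open_box_4();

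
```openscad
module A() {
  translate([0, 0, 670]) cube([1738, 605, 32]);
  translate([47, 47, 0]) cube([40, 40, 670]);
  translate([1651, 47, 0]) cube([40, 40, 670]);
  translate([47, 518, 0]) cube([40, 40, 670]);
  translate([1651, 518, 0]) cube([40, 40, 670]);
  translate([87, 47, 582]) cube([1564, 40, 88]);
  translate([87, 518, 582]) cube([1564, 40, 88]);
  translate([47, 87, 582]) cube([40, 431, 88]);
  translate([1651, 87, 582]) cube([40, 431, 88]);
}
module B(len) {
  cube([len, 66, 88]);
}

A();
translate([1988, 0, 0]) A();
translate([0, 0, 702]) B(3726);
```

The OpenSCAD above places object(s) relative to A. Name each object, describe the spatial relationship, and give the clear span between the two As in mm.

Second table starts at x = 1988; first ends at x = 1738; clear span = 1988 − 1738 = 250 mm.

A is a table. B is a beam. A beam spans the tops of two tables. The clear span between the two tables is 250 mm.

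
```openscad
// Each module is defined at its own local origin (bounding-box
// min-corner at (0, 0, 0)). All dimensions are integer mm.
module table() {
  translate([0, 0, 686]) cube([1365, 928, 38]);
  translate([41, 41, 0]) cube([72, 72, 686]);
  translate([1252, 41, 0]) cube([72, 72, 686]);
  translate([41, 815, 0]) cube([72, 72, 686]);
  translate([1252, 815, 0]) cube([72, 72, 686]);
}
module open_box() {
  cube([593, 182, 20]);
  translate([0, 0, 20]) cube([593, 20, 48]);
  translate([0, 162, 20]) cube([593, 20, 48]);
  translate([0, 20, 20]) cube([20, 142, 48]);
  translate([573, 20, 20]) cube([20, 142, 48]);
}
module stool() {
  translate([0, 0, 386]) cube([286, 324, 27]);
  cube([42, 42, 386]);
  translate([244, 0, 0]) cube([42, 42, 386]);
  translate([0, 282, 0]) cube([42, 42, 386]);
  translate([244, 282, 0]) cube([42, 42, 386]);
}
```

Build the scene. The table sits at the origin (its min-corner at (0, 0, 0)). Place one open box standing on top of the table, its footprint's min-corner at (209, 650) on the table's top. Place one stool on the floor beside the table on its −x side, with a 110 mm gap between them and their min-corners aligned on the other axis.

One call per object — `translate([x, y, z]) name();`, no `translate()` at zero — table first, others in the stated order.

table();
translate([209, 650, 724]) open_box();
translate([-396, 0, 0]) stool();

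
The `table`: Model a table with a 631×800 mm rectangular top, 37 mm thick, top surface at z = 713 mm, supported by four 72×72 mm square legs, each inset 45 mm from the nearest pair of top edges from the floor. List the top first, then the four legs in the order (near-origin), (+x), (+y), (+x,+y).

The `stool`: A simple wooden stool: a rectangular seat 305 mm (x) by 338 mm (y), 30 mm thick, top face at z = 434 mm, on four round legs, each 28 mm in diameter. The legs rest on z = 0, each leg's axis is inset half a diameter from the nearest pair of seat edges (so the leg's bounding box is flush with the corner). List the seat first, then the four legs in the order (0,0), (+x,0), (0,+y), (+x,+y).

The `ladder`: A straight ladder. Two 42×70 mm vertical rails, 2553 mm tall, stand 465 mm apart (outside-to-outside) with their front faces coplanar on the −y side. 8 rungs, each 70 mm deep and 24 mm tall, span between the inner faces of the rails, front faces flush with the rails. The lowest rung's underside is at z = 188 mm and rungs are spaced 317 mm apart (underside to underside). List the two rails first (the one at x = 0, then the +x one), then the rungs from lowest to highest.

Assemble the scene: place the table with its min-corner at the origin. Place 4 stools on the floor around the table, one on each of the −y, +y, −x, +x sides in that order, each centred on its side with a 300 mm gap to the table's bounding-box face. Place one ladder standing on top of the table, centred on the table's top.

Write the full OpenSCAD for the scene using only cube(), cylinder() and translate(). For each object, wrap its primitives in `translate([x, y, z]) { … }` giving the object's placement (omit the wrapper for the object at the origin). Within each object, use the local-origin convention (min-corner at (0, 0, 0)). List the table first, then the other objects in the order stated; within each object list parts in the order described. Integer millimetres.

translate([0, 0, 676]) cube([631, 800, 37]);
translate([45, 45, 0]) cube([72, 72, 676]);
translate([514, 45, 0]) cube([72, 72, 676]);
translate([45, 683, 0]) cube([72, 72, 676]);
translate([514, 683, 0]) cube([72, 72, 676]);
translate([163, -638, 0]) {
  translate([0, 0, 404]) cube([305, 338, 30]);
  translate([14, 14, 0]) cylinder(h = 404, r = 14);
  translate([291, 14, 0]) cylinder(h = 404, r = 14);
  translate([14, 324, 0]) cylinder(h = 404, r = 14);
  translate([291, 324, 0]) cylinder(h = 404, r = 14);
}
translate([163, 1100, 0]) {
  translate([0, 0, 404]) cube([305, 338, 30]);
  translate([14, 14, 0]) cylinder(h = 404, r = 14);
  translate([291, 14, 0]) cylinder(h = 404, r = 14);
  translate([14, 324, 0]) cylinder(h = 404, r = 14);
  translate([291, 324, 0]) cylinder(h = 404, r = 14);
}
translate([-605, 231, 0]) {
  translate([0, 0, 404]) cube([305, 338, 30]);
  translate([14, 14, 0]) cylinder(h = 404, r = 14);
  translate([291, 14, 0]) cylinder(h = 404, r = 14);
  translate([14, 324, 0]) cylinder(h = 404, r = 14);
  translate([291, 324, 0]) cylinder(h = 404, r = 14);
}
translate([931, 231, 0]) {
  translate([0, 0, 404]) cube([305, 338, 30]);
  translate([14, 14, 0]) cylinder(h = 404, r = 14);
  translate([291, 14, 0]) cylinder(h = 404, r = 14);
  translate([14, 324, 0]) cylinder(h = 404, r = 14);
  translate([291, 324, 0]) cylinder(h = 404, r = 14);
}
translate([83, 365, 713]) {
  cube([42, 70, 2553]);
  translate([423, 0, 0]) cube([42, 70, 2553]);
  translate([42, 0, 188]) cube([381, 70, 24]);
  translate([42, 0, 505]) cube([381, 70, 24]);
  translate([42, 0, 822]) cube([381, 70, 24]);
  translate([42, 0, 1139]) cube([381, 70, 24]);
  translate([42, 0, 1456]) cube([381, 70, 24]);
  translate([42, 0, 1773]) cube([381, 70, 24]);
  translate([42, 0, 2090]) cube([381, 70, 24]);
  translate([42, 0, 2407]) cube([381, 70, 24]);
}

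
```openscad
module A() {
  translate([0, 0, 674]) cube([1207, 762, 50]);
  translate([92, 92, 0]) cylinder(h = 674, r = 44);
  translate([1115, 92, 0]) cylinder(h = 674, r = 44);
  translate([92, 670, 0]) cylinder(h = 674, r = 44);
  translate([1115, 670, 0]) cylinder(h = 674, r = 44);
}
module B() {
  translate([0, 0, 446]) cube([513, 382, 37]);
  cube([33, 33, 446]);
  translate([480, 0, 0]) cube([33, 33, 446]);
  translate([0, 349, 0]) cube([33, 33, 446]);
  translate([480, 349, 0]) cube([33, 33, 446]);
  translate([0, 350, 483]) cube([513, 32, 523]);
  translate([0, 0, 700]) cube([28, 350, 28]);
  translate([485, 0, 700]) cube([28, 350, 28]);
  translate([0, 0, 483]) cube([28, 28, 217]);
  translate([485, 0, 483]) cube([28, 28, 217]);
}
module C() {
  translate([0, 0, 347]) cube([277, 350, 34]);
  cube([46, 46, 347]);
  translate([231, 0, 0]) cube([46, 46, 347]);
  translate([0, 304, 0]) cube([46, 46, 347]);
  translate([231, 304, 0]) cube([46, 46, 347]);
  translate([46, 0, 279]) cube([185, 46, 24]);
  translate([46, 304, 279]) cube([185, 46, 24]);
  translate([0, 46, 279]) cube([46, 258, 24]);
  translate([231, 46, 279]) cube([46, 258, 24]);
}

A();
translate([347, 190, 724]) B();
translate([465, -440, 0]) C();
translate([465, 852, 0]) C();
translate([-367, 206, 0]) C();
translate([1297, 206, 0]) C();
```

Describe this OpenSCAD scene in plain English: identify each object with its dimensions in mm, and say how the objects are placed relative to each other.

A is a table with a 1207×762 mm rectangular top, 50 mm thick, top surface at z = 724 mm, supported by four round legs of 88 mm diameter, each leg's bounding box inset 48 mm from the nearest pair of top edges, running from the floor.

B is a chair. The seat is a 513×382×37 mm slab with its top at z = 483 mm, on four 33×33 mm corner legs (flush with the seat edges, standing on z = 0). A flat backrest 32 mm thick, 523 mm tall, spans the full seat width and rises from the seat top along its +y edge, rear face flush with the rear of the seat. Two armrests of 28×28 mm section run along each side from the seat's front edge to the front of the backrest, top faces 245 mm above the seat top and outer faces flush with the seat's x-edges; a 28×28 mm post under the front of each armrest stands on the seat at the front corner.

C is a simple wooden stool: a rectangular seat 277 mm (x) by 350 mm (y), 34 mm thick, top face at z = 381 mm, on four square legs, each 46×46 mm in cross-section. The legs rest on z = 0, each flush with a corner of the seat. Four stretchers, 46 mm wide and 24 mm tall, connect adjacent legs with their undersides at z = 279 mm, each running between the inner faces of the legs it joins and aligned with the legs' outer faces on the other axis.

The chair is on top of the table, centred. Four stools sit around the table at the −y, +y, −x, +x sides.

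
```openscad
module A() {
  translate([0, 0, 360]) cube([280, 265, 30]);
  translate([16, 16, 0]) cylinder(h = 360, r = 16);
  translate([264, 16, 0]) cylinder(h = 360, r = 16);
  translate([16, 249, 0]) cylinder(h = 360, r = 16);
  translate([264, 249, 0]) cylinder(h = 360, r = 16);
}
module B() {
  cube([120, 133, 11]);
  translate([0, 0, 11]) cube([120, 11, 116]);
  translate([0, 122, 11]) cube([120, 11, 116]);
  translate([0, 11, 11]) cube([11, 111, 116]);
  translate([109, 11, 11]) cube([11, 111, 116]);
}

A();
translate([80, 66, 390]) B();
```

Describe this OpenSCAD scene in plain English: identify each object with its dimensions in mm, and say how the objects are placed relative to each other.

A is a four-legged stool. The seat is a 280×265×30 mm slab whose top surface is at z = 390 mm; four round legs, each 32 mm in diameter, run from the floor (z = 0) to the underside of the seat, each leg's axis is inset half a diameter from the nearest pair of seat edges (so the leg's bounding box is flush with the corner).

B is an open-topped rectangular box: outside dimensions 120×133×127 mm, with a uniform wall and base thickness of 11 mm. The base is a full 120×133 slab on the floor; four walls sit on top of the base. The front and back walls (the −y and +y sides) span the full width; the two side walls fit between them.

The open box is on top of the stool, centred.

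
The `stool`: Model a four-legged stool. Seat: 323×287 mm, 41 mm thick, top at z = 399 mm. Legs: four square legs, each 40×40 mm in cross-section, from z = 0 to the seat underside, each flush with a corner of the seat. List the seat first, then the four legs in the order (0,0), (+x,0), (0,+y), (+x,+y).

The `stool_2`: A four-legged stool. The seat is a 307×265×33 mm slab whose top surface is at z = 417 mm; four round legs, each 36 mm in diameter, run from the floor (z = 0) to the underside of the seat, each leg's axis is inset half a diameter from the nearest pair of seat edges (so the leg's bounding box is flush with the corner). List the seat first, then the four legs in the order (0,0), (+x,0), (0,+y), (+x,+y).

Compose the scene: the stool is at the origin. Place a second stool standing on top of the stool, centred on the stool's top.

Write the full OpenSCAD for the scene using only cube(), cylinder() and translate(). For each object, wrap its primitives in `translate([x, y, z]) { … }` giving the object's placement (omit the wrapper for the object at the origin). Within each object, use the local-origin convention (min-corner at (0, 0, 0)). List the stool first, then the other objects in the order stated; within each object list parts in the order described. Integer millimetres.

translate([0, 0, 358]) cube([323, 287, 41]);
cube([40, 40, 358]);
translate([283, 0, 0]) cube([40, 40, 358]);
translate([0, 247, 0]) cube([40, 40, 358]);
translate([283, 247, 0]) cube([40, 40, 358]);
translate([8, 11, 399]) {
  translate([0, 0, 384]) cube([307, 265, 33]);
  translate([18, 18, 0]) cylinder(h = 384, r = 18);
  translate([289, 18, 0]) cylinder(h = 384, r = 18);
  translate([18, 247, 0]) cylinder(h = 384, r = 18);
  translate([289, 247, 0]) cylinder(h = 384, r = 18);
}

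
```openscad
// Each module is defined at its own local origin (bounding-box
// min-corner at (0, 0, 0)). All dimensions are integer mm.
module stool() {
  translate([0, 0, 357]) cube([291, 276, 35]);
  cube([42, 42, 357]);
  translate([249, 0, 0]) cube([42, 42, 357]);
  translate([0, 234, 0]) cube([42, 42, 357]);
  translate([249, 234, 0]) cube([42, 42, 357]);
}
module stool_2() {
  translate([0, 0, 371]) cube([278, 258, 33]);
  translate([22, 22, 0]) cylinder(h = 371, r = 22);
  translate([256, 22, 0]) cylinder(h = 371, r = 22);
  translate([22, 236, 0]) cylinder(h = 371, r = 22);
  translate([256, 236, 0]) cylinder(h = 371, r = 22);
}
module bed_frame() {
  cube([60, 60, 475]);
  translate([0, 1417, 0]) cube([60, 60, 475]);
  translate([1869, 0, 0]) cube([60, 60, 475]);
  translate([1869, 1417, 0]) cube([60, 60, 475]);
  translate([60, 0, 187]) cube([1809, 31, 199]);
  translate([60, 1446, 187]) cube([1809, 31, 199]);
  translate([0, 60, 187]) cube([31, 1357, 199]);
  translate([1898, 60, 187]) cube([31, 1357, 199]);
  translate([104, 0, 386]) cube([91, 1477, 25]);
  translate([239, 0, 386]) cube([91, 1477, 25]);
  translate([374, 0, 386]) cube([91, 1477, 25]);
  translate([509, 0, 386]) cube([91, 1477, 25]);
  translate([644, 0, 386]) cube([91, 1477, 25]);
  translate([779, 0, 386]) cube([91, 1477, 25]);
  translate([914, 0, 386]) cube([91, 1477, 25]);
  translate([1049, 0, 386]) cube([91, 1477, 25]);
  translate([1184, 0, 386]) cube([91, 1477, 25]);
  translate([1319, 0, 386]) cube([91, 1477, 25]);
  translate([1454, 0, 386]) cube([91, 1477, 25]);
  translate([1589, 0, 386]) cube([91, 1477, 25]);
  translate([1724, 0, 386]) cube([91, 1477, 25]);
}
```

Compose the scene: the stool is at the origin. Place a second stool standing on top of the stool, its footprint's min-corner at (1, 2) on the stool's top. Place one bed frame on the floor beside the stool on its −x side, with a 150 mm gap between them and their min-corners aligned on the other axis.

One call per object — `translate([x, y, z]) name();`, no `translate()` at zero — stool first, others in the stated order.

stool();
translate([1, 2, 392]) stool_2();
translate([-2079, 0, 0]) bed_frame();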